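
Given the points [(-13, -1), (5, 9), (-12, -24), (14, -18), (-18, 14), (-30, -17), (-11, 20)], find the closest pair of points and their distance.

Computing all pairwise distances among 7 points:

d((-13, -1), (5, 9)) = 20.5913
d((-13, -1), (-12, -24)) = 23.0217
d((-13, -1), (14, -18)) = 31.9061
d((-13, -1), (-18, 14)) = 15.8114
d((-13, -1), (-30, -17)) = 23.3452
d((-13, -1), (-11, 20)) = 21.095
d((5, 9), (-12, -24)) = 37.1214
d((5, 9), (14, -18)) = 28.4605
d((5, 9), (-18, 14)) = 23.5372
d((5, 9), (-30, -17)) = 43.6005
d((5, 9), (-11, 20)) = 19.4165
d((-12, -24), (14, -18)) = 26.6833
d((-12, -24), (-18, 14)) = 38.4708
d((-12, -24), (-30, -17)) = 19.3132
d((-12, -24), (-11, 20)) = 44.0114
d((14, -18), (-18, 14)) = 45.2548
d((14, -18), (-30, -17)) = 44.0114
d((14, -18), (-11, 20)) = 45.4863
d((-18, 14), (-30, -17)) = 33.2415
d((-18, 14), (-11, 20)) = 9.2195 <-- minimum
d((-30, -17), (-11, 20)) = 41.5933

Closest pair: (-18, 14) and (-11, 20) with distance 9.2195

The closest pair is (-18, 14) and (-11, 20) with Euclidean distance 9.2195. For 7 points, brute-force pairwise comparison is shown above. For large n, the divide-and-conquer algorithm (sort by x, recurse on halves, check the dividing strip) achieves O(n log n).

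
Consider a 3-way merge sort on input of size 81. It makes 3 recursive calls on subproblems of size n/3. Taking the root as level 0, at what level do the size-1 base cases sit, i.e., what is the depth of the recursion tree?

For divide and conquer with division factor 3:

Problem sizes at each level:
Level 0: 81
Level 1: 27
Level 2: 9
Level 3: 3
Level 4: 1

The root is level 0 and the size-1 base case is level 4 (the tree spans levels 0 through 4, i.e. 5 levels counting the root), so the depth is the number of divisions: log_3(81) = 4

The recursion tree depth is log_3(81) = 4. At each level, the problem size is divided by 3, so it takes 4 divisions to reduce to a base case of size 1. The algorithm makes 3 recursive calls at each level.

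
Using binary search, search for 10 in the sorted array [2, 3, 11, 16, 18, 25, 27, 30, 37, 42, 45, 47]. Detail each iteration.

Binary search for 10 in [2, 3, 11, 16, 18, 25, 27, 30, 37, 42, 45, 47]:

lo=0, hi=11, mid=5, arr[mid]=25 -> 25 > 10, search left half
lo=0, hi=4, mid=2, arr[mid]=11 -> 11 > 10, search left half
lo=0, hi=1, mid=0, arr[mid]=2 -> 2 < 10, search right half
lo=1, hi=1, mid=1, arr[mid]=3 -> 3 < 10, search right half
lo=2 > hi=1, target 10 not found

Binary search determines that 10 is not in the array after 4 comparisons. The search space was exhausted without finding the target.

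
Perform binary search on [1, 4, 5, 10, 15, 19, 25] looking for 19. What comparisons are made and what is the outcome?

Binary search for 19 in [1, 4, 5, 10, 15, 19, 25]:

lo=0, hi=6, mid=3, arr[mid]=10 -> 10 < 19, search right half
lo=4, hi=6, mid=5, arr[mid]=19 -> Found target at index 5!

Binary search finds 19 at index 5 after 2 comparisons. The search repeatedly halves the search space by comparing with the middle element.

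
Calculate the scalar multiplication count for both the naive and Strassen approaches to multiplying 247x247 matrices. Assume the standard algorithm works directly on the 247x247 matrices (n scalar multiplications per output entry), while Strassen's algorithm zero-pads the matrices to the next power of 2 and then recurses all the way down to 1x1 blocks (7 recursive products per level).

Matrix multiplication for 247x247 matrices:

Strassen's algorithm requires power-of-2 dimensions. Pad 247x247 to 256x256 (next power of 2).

Standard algorithm: 247^3 = 15069223 multiplications
Strassen's algorithm: 7^(log2(256)) = 7^8 = 5764801 multiplications
Savings: 15069223 - 5764801 = 9304422 multiplications

Standard: 15069223 multiplications (247^3). Strassen: 5764801 multiplications (7^8, after padding to 256x256). Strassen reduces 8 recursive multiplications to 7 at each level.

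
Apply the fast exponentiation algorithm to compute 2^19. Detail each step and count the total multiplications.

Computing 2^19 by squaring (build up from 2^1; each line after the first costs one multiplication):

2^1 = 2
2^2 = (2^1)^2 = 2^2 = 4
2^4 = (2^2)^2 = 4^2 = 16
2^8 = (2^4)^2 = 16^2 = 256
2^9 = 2 * 2^8 = 2 * 256 = 512
2^18 = (2^9)^2 = 512^2 = 262144
2^19 = 2 * 2^18 = 2 * 262144 = 524288

Result: 524288
Multiplications needed: 6 (6 lines after 2^1)

2^19 = 524288. Using exponentiation by squaring, this requires 6 multiplications. The key idea: if the exponent is even, square the half-power; if odd, multiply by the base once.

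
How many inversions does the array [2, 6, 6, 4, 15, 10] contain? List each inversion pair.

Finding inversions in [2, 6, 6, 4, 15, 10]:

(1, 3): arr[1]=6 > arr[3]=4
(2, 3): arr[2]=6 > arr[3]=4
(4, 5): arr[4]=15 > arr[5]=10

Total inversions: 3

The array has 3 inversion(s): (1,3), (2,3), (4,5). Each pair (i,j) satisfies i < j and arr[i] > arr[j].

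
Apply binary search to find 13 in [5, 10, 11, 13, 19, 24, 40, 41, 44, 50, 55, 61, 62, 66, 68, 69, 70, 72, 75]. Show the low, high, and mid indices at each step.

Binary search for 13 in [5, 10, 11, 13, 19, 24, 40, 41, 44, 50, 55, 61, 62, 66, 68, 69, 70, 72, 75]:

lo=0, hi=18, mid=9, arr[mid]=50 -> 50 > 13, search left half
lo=0, hi=8, mid=4, arr[mid]=19 -> 19 > 13, search left half
lo=0, hi=3, mid=1, arr[mid]=10 -> 10 < 13, search right half
lo=2, hi=3, mid=2, arr[mid]=11 -> 11 < 13, search right half
lo=3, hi=3, mid=3, arr[mid]=13 -> Found target at index 3!

Binary search finds 13 at index 3 after 5 comparisons. The search repeatedly halves the search space by comparing with the middle element.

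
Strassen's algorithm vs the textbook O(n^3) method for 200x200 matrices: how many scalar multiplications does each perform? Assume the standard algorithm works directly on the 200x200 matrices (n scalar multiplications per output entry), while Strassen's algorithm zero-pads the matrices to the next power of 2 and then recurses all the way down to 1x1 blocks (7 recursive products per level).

Matrix multiplication for 200x200 matrices:

Strassen's algorithm requires power-of-2 dimensions. Pad 200x200 to 256x256 (next power of 2).

Standard algorithm: 200^3 = 8000000 multiplications
Strassen's algorithm: 7^(log2(256)) = 7^8 = 5764801 multiplications
Savings: 8000000 - 5764801 = 2235199 multiplications

Standard: 8000000 multiplications (200^3). Strassen: 5764801 multiplications (7^8, after padding to 256x256). Strassen reduces 8 recursive multiplications to 7 at each level.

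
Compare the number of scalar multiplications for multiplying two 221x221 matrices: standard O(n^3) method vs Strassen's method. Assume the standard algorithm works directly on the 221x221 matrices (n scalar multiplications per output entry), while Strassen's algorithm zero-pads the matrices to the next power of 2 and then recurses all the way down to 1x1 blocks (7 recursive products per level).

Matrix multiplication for 221x221 matrices:

Strassen's algorithm requires power-of-2 dimensions. Pad 221x221 to 256x256 (next power of 2).

Standard algorithm: 221^3 = 10793861 multiplications
Strassen's algorithm: 7^(log2(256)) = 7^8 = 5764801 multiplications
Savings: 10793861 - 5764801 = 5029060 multiplications

Standard: 10793861 multiplications (221^3). Strassen: 5764801 multiplications (7^8, after padding to 256x256). Strassen reduces 8 recursive multiplications to 7 at each level.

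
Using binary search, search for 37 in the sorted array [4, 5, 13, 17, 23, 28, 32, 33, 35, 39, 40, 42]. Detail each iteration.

Binary search for 37 in [4, 5, 13, 17, 23, 28, 32, 33, 35, 39, 40, 42]:

lo=0, hi=11, mid=5, arr[mid]=28 -> 28 < 37, search right half
lo=6, hi=11, mid=8, arr[mid]=35 -> 35 < 37, search right half
lo=9, hi=11, mid=10, arr[mid]=40 -> 40 > 37, search left half
lo=9, hi=9, mid=9, arr[mid]=39 -> 39 > 37, search left half
lo=9 > hi=8, target 37 not found

Binary search determines that 37 is not in the array after 4 comparisons. The search space was exhausted without finding the target.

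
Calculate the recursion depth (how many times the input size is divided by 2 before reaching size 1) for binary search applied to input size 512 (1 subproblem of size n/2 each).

For divide and conquer with division factor 2:

Problem sizes at each level:
Level 0: 512
Level 1: 256
Level 2: 128
Level 3: 64
Level 4: 32
Level 5: 16
Level 6: 8
Level 7: 4
Level 8: 2
Level 9: 1

The root is level 0 and the size-1 base case is level 9 (the tree spans levels 0 through 9, i.e. 10 levels counting the root), so the depth is the number of divisions: log_2(512) = 9

The recursion tree depth is log_2(512) = 9. At each level, the problem size is divided by 2, so it takes 9 divisions to reduce to a base case of size 1. The algorithm makes 1 recursive call at each level.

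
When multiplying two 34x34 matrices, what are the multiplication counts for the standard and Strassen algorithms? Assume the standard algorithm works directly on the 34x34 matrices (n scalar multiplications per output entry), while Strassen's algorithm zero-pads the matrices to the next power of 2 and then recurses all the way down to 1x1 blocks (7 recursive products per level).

Matrix multiplication for 34x34 matrices:

Strassen's algorithm requires power-of-2 dimensions. Pad 34x34 to 64x64 (next power of 2).

Standard algorithm: 34^3 = 39304 multiplications
Strassen's algorithm: 7^(log2(64)) = 7^6 = 117649 multiplications
Difference: 39304 - 117649 = -78345 (Strassen uses MORE here due to padding overhead — for small or just-over-power-of-2 n, padding can outweigh the per-level savings)

Standard: 39304 multiplications (34^3). Strassen: 117649 multiplications (7^6, after padding to 64x64). Strassen reduces 8 recursive multiplications to 7 at each level.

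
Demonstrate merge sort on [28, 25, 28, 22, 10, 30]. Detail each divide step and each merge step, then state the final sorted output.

Merge sort trace:

Split: [28, 25, 28, 22, 10, 30] -> [28, 25, 28] and [22, 10, 30]
  Split: [28, 25, 28] -> [28] and [25, 28]
    Split: [25, 28] -> [25] and [28]
    Merge: [25] + [28] -> [25, 28]
  Merge: [28] + [25, 28] -> [25, 28, 28]
  Split: [22, 10, 30] -> [22] and [10, 30]
    Split: [10, 30] -> [10] and [30]
    Merge: [10] + [30] -> [10, 30]
  Merge: [22] + [10, 30] -> [10, 22, 30]
Merge: [25, 28, 28] + [10, 22, 30] -> [10, 22, 25, 28, 28, 30]

Final sorted array: [10, 22, 25, 28, 28, 30]

The merge sort proceeds by recursively splitting the array and merging sorted halves.
After all merges, the sorted array is [10, 22, 25, 28, 28, 30].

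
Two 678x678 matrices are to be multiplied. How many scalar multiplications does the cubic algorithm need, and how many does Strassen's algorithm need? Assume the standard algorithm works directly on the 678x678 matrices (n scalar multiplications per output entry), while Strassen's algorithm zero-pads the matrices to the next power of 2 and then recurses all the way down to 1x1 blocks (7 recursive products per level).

Matrix multiplication for 678x678 matrices:

Strassen's algorithm requires power-of-2 dimensions. Pad 678x678 to 1024x1024 (next power of 2).

Standard algorithm: 678^3 = 311665752 multiplications
Strassen's algorithm: 7^(log2(1024)) = 7^10 = 282475249 multiplications
Savings: 311665752 - 282475249 = 29190503 multiplications

Standard: 311665752 multiplications (678^3). Strassen: 282475249 multiplications (7^10, after padding to 1024x1024). Strassen reduces 8 recursive multiplications to 7 at each level.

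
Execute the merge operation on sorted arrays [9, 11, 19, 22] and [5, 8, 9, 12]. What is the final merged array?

Merging process:

Compare 9 vs 5: take 5 from right. Merged: [5]
Compare 9 vs 8: take 8 from right. Merged: [5, 8]
Compare 9 vs 9: take 9 from left. Merged: [5, 8, 9]
Compare 11 vs 9: take 9 from right. Merged: [5, 8, 9, 9]
Compare 11 vs 12: take 11 from left. Merged: [5, 8, 9, 9, 11]
Compare 19 vs 12: take 12 from right. Merged: [5, 8, 9, 9, 11, 12]
Append remaining from left: [19, 22]. Merged: [5, 8, 9, 9, 11, 12, 19, 22]

Final merged array: [5, 8, 9, 9, 11, 12, 19, 22]
Total comparisons: 6

The merged array is [5, 8, 9, 9, 11, 12, 19, 22], requiring 6 comparisons. The merge step runs in O(n) time where n is the total number of elements.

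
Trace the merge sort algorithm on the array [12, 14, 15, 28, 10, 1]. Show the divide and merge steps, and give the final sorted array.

Merge sort trace:

Split: [12, 14, 15, 28, 10, 1] -> [12, 14, 15] and [28, 10, 1]
  Split: [12, 14, 15] -> [12] and [14, 15]
    Split: [14, 15] -> [14] and [15]
    Merge: [14] + [15] -> [14, 15]
  Merge: [12] + [14, 15] -> [12, 14, 15]
  Split: [28, 10, 1] -> [28] and [10, 1]
    Split: [10, 1] -> [10] and [1]
    Merge: [10] + [1] -> [1, 10]
  Merge: [28] + [1, 10] -> [1, 10, 28]
Merge: [12, 14, 15] + [1, 10, 28] -> [1, 10, 12, 14, 15, 28]

Final sorted array: [1, 10, 12, 14, 15, 28]

The merge sort proceeds by recursively splitting the array and merging sorted halves.
After all merges, the sorted array is [1, 10, 12, 14, 15, 28].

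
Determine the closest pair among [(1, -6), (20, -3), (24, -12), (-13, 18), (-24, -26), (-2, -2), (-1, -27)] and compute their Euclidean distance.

Computing all pairwise distances among 7 points:

d((1, -6), (20, -3)) = 19.2354
d((1, -6), (24, -12)) = 23.7697
d((1, -6), (-13, 18)) = 27.7849
d((1, -6), (-24, -26)) = 32.0156
d((1, -6), (-2, -2)) = 5.0 <-- minimum
d((1, -6), (-1, -27)) = 21.095
d((20, -3), (24, -12)) = 9.8489
d((20, -3), (-13, 18)) = 39.1152
d((20, -3), (-24, -26)) = 49.6488
d((20, -3), (-2, -2)) = 22.0227
d((20, -3), (-1, -27)) = 31.8904
d((24, -12), (-13, 18)) = 47.634
d((24, -12), (-24, -26)) = 50.0
d((24, -12), (-2, -2)) = 27.8568
d((24, -12), (-1, -27)) = 29.1548
d((-13, 18), (-24, -26)) = 45.3542
d((-13, 18), (-2, -2)) = 22.8254
d((-13, 18), (-1, -27)) = 46.5725
d((-24, -26), (-2, -2)) = 32.5576
d((-24, -26), (-1, -27)) = 23.0217
d((-2, -2), (-1, -27)) = 25.02

Closest pair: (1, -6) and (-2, -2) with distance 5.0

The closest pair is (1, -6) and (-2, -2) with Euclidean distance 5.0. For 7 points, brute-force pairwise comparison is shown above. For large n, the divide-and-conquer algorithm (sort by x, recurse on halves, check the dividing strip) achieves O(n log n).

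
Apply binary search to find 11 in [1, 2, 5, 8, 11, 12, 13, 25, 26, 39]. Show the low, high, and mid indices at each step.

Binary search for 11 in [1, 2, 5, 8, 11, 12, 13, 25, 26, 39]:

lo=0, hi=9, mid=4, arr[mid]=11 -> Found target at index 4!

Binary search finds 11 at index 4 after 1 comparisons. The search repeatedly halves the search space by comparing with the middle element.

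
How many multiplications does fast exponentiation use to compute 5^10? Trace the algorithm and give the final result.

Computing 5^10 by squaring (build up from 5^1; each line after the first costs one multiplication):

5^1 = 5
5^2 = (5^1)^2 = 5^2 = 25
5^4 = (5^2)^2 = 25^2 = 625
5^5 = 5 * 5^4 = 5 * 625 = 3125
5^10 = (5^5)^2 = 3125^2 = 9765625

Result: 9765625
Multiplications needed: 4 (4 lines after 5^1)

5^10 = 9765625. Using exponentiation by squaring, this requires 4 multiplications. The key idea: if the exponent is even, square the half-power; if odd, multiply by the base once.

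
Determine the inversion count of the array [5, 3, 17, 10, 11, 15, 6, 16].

Finding inversions in [5, 3, 17, 10, 11, 15, 6, 16]:

(0, 1): arr[0]=5 > arr[1]=3
(2, 3): arr[2]=17 > arr[3]=10
(2, 4): arr[2]=17 > arr[4]=11
(2, 5): arr[2]=17 > arr[5]=15
(2, 6): arr[2]=17 > arr[6]=6
(2, 7): arr[2]=17 > arr[7]=16
(3, 6): arr[3]=10 > arr[6]=6
(4, 6): arr[4]=11 > arr[6]=6
(5, 6): arr[5]=15 > arr[6]=6

Total inversions: 9

The array has 9 inversion(s): (0,1), (2,3), (2,4), (2,5), (2,6), (2,7), (3,6), (4,6), (5,6). Each pair (i,j) satisfies i < j and arr[i] > arr[j].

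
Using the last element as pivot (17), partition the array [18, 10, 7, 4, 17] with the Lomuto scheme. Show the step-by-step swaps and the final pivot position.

Lomuto partition with pivot = 17:

Initial array: [18, 10, 7, 4, 17]

arr[0]=18 > 17: no swap
arr[1]=10 <= 17: swap with position 0, array becomes [10, 18, 7, 4, 17]
arr[2]=7 <= 17: swap with position 1, array becomes [10, 7, 18, 4, 17]
arr[3]=4 <= 17: swap with position 2, array becomes [10, 7, 4, 18, 17]

Place pivot at position 3: [10, 7, 4, 17, 18]
Pivot position: 3

After partitioning with pivot 17, the array becomes [10, 7, 4, 17, 18]. The pivot is placed at index 3. All elements to the left of the pivot are <= 17, and all elements to the right are > 17.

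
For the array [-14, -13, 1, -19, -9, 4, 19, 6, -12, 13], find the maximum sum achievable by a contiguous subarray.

Using Kadane's algorithm on [-14, -13, 1, -19, -9, 4, 19, 6, -12, 13]:

Scanning through the array:
Position 1 (value -13): max_ending_here = -13, max_so_far = -13
Position 2 (value 1): max_ending_here = 1, max_so_far = 1
Position 3 (value -19): max_ending_here = -18, max_so_far = 1
Position 4 (value -9): max_ending_here = -9, max_so_far = 1
Position 5 (value 4): max_ending_here = 4, max_so_far = 4
Position 6 (value 19): max_ending_here = 23, max_so_far = 23
Position 7 (value 6): max_ending_here = 29, max_so_far = 29
Position 8 (value -12): max_ending_here = 17, max_so_far = 29
Position 9 (value 13): max_ending_here = 30, max_so_far = 30

Maximum subarray: [4, 19, 6, -12, 13]
Maximum sum: 30

The maximum subarray is [4, 19, 6, -12, 13] with sum 30. This subarray runs from index 5 to index 9.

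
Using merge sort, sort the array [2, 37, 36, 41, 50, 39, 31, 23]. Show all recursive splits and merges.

Merge sort trace:

Split: [2, 37, 36, 41, 50, 39, 31, 23] -> [2, 37, 36, 41] and [50, 39, 31, 23]
  Split: [2, 37, 36, 41] -> [2, 37] and [36, 41]
    Split: [2, 37] -> [2] and [37]
    Merge: [2] + [37] -> [2, 37]
    Split: [36, 41] -> [36] and [41]
    Merge: [36] + [41] -> [36, 41]
  Merge: [2, 37] + [36, 41] -> [2, 36, 37, 41]
  Split: [50, 39, 31, 23] -> [50, 39] and [31, 23]
    Split: [50, 39] -> [50] and [39]
    Merge: [50] + [39] -> [39, 50]
    Split: [31, 23] -> [31] and [23]
    Merge: [31] + [23] -> [23, 31]
  Merge: [39, 50] + [23, 31] -> [23, 31, 39, 50]
Merge: [2, 36, 37, 41] + [23, 31, 39, 50] -> [2, 23, 31, 36, 37, 39, 41, 50]

Final sorted array: [2, 23, 31, 36, 37, 39, 41, 50]

The merge sort proceeds by recursively splitting the array and merging sorted halves.
After all merges, the sorted array is [2, 23, 31, 36, 37, 39, 41, 50].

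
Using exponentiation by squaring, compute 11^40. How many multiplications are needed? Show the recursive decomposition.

Computing 11^40 by squaring (build up from 11^1; each line after the first costs one multiplication):

11^1 = 11
11^2 = (11^1)^2 = 11^2 = 121
11^4 = (11^2)^2 = 121^2 = 14641
11^5 = 11 * 11^4 = 11 * 14641 = 161051
11^10 = (11^5)^2 = 161051^2 = 25937424601
11^20 = (11^10)^2 = 25937424601^2 = 672749994932560009201
11^40 = (11^20)^2 = 672749994932560009201^2 = 452592555681759518058893560348969204658401

Result: 452592555681759518058893560348969204658401
Multiplications needed: 6 (6 lines after 11^1)

11^40 = 452592555681759518058893560348969204658401. Using exponentiation by squaring, this requires 6 multiplications. The key idea: if the exponent is even, square the half-power; if odd, multiply by the base once.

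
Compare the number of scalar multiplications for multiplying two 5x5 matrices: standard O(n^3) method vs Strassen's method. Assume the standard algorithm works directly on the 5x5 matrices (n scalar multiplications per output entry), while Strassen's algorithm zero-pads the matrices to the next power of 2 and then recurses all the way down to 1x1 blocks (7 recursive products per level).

Matrix multiplication for 5x5 matrices:

Strassen's algorithm requires power-of-2 dimensions. Pad 5x5 to 8x8 (next power of 2).

Standard algorithm: 5^3 = 125 multiplications
Strassen's algorithm: 7^(log2(8)) = 7^3 = 343 multiplications
Difference: 125 - 343 = -218 (Strassen uses MORE here due to padding overhead — for small or just-over-power-of-2 n, padding can outweigh the per-level savings)

Standard: 125 multiplications (5^3). Strassen: 343 multiplications (7^3, after padding to 8x8). Strassen reduces 8 recursive multiplications to 7 at each level.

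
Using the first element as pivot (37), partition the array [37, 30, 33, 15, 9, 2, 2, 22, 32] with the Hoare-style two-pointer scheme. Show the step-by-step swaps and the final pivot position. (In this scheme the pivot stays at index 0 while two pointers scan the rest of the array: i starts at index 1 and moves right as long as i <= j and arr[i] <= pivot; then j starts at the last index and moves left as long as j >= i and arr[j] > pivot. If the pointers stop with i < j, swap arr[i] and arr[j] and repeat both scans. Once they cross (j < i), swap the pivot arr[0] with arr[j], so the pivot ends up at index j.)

Hoare-style two-pointer partition with pivot = 37:

Initial array: [37, 30, 33, 15, 9, 2, 2, 22, 32]

Pointers start at i = 1, j = 8.
i ends at 9, j ends at 8: the pointers have crossed (j < i), so scanning stops.

Swap pivot arr[0] with arr[8] to place pivot at position 8: [32, 30, 33, 15, 9, 2, 2, 22, 37]
Pivot position: 8

After partitioning with pivot 37, the array becomes [32, 30, 33, 15, 9, 2, 2, 22, 37]. The pivot is placed at index 8. All elements to the left of the pivot are <= 37, and all elements to the right are > 37.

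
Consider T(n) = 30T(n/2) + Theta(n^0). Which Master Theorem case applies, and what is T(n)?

Master Theorem for T(n) = 30T(n/2) + O(n^0):

a = 30, b = 2, c = 0
log_b(a) = log_2(30) = 4.9069

Case 1: c = 0 < log_2(30) = 4.9069
T(n) = O(n^(log_2 30))

For T(n) = 30T(n/2) + O(n^0): log_2(30) = 4.9069. This is Case 1 of the Master Theorem (c < log_b(a), work dominated by leaves), giving O(n^(log_2 30)).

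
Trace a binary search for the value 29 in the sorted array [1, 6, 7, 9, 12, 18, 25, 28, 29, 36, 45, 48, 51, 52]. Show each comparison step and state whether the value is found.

Binary search for 29 in [1, 6, 7, 9, 12, 18, 25, 28, 29, 36, 45, 48, 51, 52]:

lo=0, hi=13, mid=6, arr[mid]=25 -> 25 < 29, search right half
lo=7, hi=13, mid=10, arr[mid]=45 -> 45 > 29, search left half
lo=7, hi=9, mid=8, arr[mid]=29 -> Found target at index 8!

Binary search finds 29 at index 8 after 3 comparisons. The search repeatedly halves the search space by comparing with the middle element.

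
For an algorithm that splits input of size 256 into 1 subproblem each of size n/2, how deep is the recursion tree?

For divide and conquer with division factor 2:

Problem sizes at each level:
Level 0: 256
Level 1: 128
Level 2: 64
Level 3: 32
Level 4: 16
Level 5: 8
Level 6: 4
Level 7: 2
Level 8: 1

The root is level 0 and the size-1 base case is level 8 (the tree spans levels 0 through 8, i.e. 9 levels counting the root), so the depth is the number of divisions: log_2(256) = 8

The recursion tree depth is log_2(256) = 8. At each level, the problem size is divided by 2, so it takes 8 divisions to reduce to a base case of size 1. The algorithm makes 1 recursive call at each level.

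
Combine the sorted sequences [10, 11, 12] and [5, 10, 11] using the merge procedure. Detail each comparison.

Merging process:

Compare 10 vs 5: take 5 from right. Merged: [5]
Compare 10 vs 10: take 10 from left. Merged: [5, 10]
Compare 11 vs 10: take 10 from right. Merged: [5, 10, 10]
Compare 11 vs 11: take 11 from left. Merged: [5, 10, 10, 11]
Compare 12 vs 11: take 11 from right. Merged: [5, 10, 10, 11, 11]
Append remaining from left: [12]. Merged: [5, 10, 10, 11, 11, 12]

Final merged array: [5, 10, 10, 11, 11, 12]
Total comparisons: 5

The merged array is [5, 10, 10, 11, 11, 12], requiring 5 comparisons. The merge step runs in O(n) time where n is the total number of elements.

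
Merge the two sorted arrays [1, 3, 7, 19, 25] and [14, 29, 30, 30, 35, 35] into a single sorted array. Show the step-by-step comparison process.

Merging process:

Compare 1 vs 14: take 1 from left. Merged: [1]
Compare 3 vs 14: take 3 from left. Merged: [1, 3]
Compare 7 vs 14: take 7 from left. Merged: [1, 3, 7]
Compare 19 vs 14: take 14 from right. Merged: [1, 3, 7, 14]
Compare 19 vs 29: take 19 from left. Merged: [1, 3, 7, 14, 19]
Compare 25 vs 29: take 25 from left. Merged: [1, 3, 7, 14, 19, 25]
Append remaining from right: [29, 30, 30, 35, 35]. Merged: [1, 3, 7, 14, 19, 25, 29, 30, 30, 35, 35]

Final merged array: [1, 3, 7, 14, 19, 25, 29, 30, 30, 35, 35]
Total comparisons: 6

The merged array is [1, 3, 7, 14, 19, 25, 29, 30, 30, 35, 35], requiring 6 comparisons. The merge step runs in O(n) time where n is the total number of elements.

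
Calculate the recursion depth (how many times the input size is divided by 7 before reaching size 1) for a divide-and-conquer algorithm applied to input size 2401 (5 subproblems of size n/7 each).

For divide and conquer with division factor 7:

Problem sizes at each level:
Level 0: 2401
Level 1: 343
Level 2: 49
Level 3: 7
Level 4: 1

The root is level 0 and the size-1 base case is level 4 (the tree spans levels 0 through 4, i.e. 5 levels counting the root), so the depth is the number of divisions: log_7(2401) = 4

The recursion tree depth is log_7(2401) = 4. At each level, the problem size is divided by 7, so it takes 4 divisions to reduce to a base case of size 1. The algorithm makes 5 recursive calls at each level.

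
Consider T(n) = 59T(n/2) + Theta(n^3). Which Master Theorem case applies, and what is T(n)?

Master Theorem for T(n) = 59T(n/2) + O(n^3):

a = 59, b = 2, c = 3
log_b(a) = log_2(59) = 5.8826

Case 1: c = 3 < log_2(59) = 5.8826
T(n) = O(n^(log_2 59))

For T(n) = 59T(n/2) + O(n^3): log_2(59) = 5.8826. This is Case 1 of the Master Theorem (c < log_b(a), work dominated by leaves), giving O(n^(log_2 59)).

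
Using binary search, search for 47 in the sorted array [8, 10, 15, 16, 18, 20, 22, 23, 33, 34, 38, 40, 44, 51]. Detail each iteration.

Binary search for 47 in [8, 10, 15, 16, 18, 20, 22, 23, 33, 34, 38, 40, 44, 51]:

lo=0, hi=13, mid=6, arr[mid]=22 -> 22 < 47, search right half
lo=7, hi=13, mid=10, arr[mid]=38 -> 38 < 47, search right half
lo=11, hi=13, mid=12, arr[mid]=44 -> 44 < 47, search right half
lo=13, hi=13, mid=13, arr[mid]=51 -> 51 > 47, search left half
lo=13 > hi=12, target 47 not found

Binary search determines that 47 is not in the array after 4 comparisons. The search space was exhausted without finding the target.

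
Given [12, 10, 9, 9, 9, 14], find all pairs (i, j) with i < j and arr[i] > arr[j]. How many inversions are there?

Finding inversions in [12, 10, 9, 9, 9, 14]:

(0, 1): arr[0]=12 > arr[1]=10
(0, 2): arr[0]=12 > arr[2]=9
(0, 3): arr[0]=12 > arr[3]=9
(0, 4): arr[0]=12 > arr[4]=9
(1, 2): arr[1]=10 > arr[2]=9
(1, 3): arr[1]=10 > arr[3]=9
(1, 4): arr[1]=10 > arr[4]=9

Total inversions: 7

The array has 7 inversion(s): (0,1), (0,2), (0,3), (0,4), (1,2), (1,3), (1,4). Each pair (i,j) satisfies i < j and arr[i] > arr[j].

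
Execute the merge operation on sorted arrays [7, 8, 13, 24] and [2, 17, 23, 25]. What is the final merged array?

Merging process:

Compare 7 vs 2: take 2 from right. Merged: [2]
Compare 7 vs 17: take 7 from left. Merged: [2, 7]
Compare 8 vs 17: take 8 from left. Merged: [2, 7, 8]
Compare 13 vs 17: take 13 from left. Merged: [2, 7, 8, 13]
Compare 24 vs 17: take 17 from right. Merged: [2, 7, 8, 13, 17]
Compare 24 vs 23: take 23 from right. Merged: [2, 7, 8, 13, 17, 23]
Compare 24 vs 25: take 24 from left. Merged: [2, 7, 8, 13, 17, 23, 24]
Append remaining from right: [25]. Merged: [2, 7, 8, 13, 17, 23, 24, 25]

Final merged array: [2, 7, 8, 13, 17, 23, 24, 25]
Total comparisons: 7

The merged array is [2, 7, 8, 13, 17, 23, 24, 25], requiring 7 comparisons. The merge step runs in O(n) time where n is the total number of elements.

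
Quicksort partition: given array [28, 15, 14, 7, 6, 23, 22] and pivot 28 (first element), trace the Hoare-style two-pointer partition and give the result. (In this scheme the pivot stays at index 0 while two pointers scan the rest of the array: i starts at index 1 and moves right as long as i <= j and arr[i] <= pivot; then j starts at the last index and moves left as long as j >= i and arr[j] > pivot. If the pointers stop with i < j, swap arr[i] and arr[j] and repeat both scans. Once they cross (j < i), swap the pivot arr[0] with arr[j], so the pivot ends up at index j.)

Hoare-style two-pointer partition with pivot = 28:

Initial array: [28, 15, 14, 7, 6, 23, 22]

Pointers start at i = 1, j = 6.
i ends at 7, j ends at 6: the pointers have crossed (j < i), so scanning stops.

Swap pivot arr[0] with arr[6] to place pivot at position 6: [22, 15, 14, 7, 6, 23, 28]
Pivot position: 6

After partitioning with pivot 28, the array becomes [22, 15, 14, 7, 6, 23, 28]. The pivot is placed at index 6. All elements to the left of the pivot are <= 28, and all elements to the right are > 28.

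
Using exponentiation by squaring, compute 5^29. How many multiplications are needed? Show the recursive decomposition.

Computing 5^29 by squaring (build up from 5^1; each line after the first costs one multiplication):

5^1 = 5
5^2 = (5^1)^2 = 5^2 = 25
5^3 = 5 * 5^2 = 5 * 25 = 125
5^6 = (5^3)^2 = 125^2 = 15625
5^7 = 5 * 5^6 = 5 * 15625 = 78125
5^14 = (5^7)^2 = 78125^2 = 6103515625
5^28 = (5^14)^2 = 6103515625^2 = 37252902984619140625
5^29 = 5 * 5^28 = 5 * 37252902984619140625 = 186264514923095703125

Result: 186264514923095703125
Multiplications needed: 7 (7 lines after 5^1)

5^29 = 186264514923095703125. Using exponentiation by squaring, this requires 7 multiplications. The key idea: if the exponent is even, square the half-power; if odd, multiply by the base once.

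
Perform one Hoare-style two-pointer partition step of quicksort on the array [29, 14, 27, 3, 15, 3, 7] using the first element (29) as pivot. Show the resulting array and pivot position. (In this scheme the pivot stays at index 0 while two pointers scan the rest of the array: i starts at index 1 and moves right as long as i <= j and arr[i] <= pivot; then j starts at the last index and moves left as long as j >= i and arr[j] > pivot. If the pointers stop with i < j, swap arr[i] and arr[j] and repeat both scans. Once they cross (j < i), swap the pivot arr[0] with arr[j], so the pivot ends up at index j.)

Hoare-style two-pointer partition with pivot = 29:

Initial array: [29, 14, 27, 3, 15, 3, 7]

Pointers start at i = 1, j = 6.
i ends at 7, j ends at 6: the pointers have crossed (j < i), so scanning stops.

Swap pivot arr[0] with arr[6] to place pivot at position 6: [7, 14, 27, 3, 15, 3, 29]
Pivot position: 6

After partitioning with pivot 29, the array becomes [7, 14, 27, 3, 15, 3, 29]. The pivot is placed at index 6. All elements to the left of the pivot are <= 29, and all elements to the right are > 29.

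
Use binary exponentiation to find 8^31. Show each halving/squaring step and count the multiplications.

Computing 8^31 by squaring (build up from 8^1; each line after the first costs one multiplication):

8^1 = 8
8^2 = (8^1)^2 = 8^2 = 64
8^3 = 8 * 8^2 = 8 * 64 = 512
8^6 = (8^3)^2 = 512^2 = 262144
8^7 = 8 * 8^6 = 8 * 262144 = 2097152
8^14 = (8^7)^2 = 2097152^2 = 4398046511104
8^15 = 8 * 8^14 = 8 * 4398046511104 = 35184372088832
8^30 = (8^15)^2 = 35184372088832^2 = 1237940039285380274899124224
8^31 = 8 * 8^30 = 8 * 1237940039285380274899124224 = 9903520314283042199192993792

Result: 9903520314283042199192993792
Multiplications needed: 8 (8 lines after 8^1)

8^31 = 9903520314283042199192993792. Using exponentiation by squaring, this requires 8 multiplications. The key idea: if the exponent is even, square the half-power; if odd, multiply by the base once.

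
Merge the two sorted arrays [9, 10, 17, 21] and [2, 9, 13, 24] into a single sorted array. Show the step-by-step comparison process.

Merging process:

Compare 9 vs 2: take 2 from right. Merged: [2]
Compare 9 vs 9: take 9 from left. Merged: [2, 9]
Compare 10 vs 9: take 9 from right. Merged: [2, 9, 9]
Compare 10 vs 13: take 10 from left. Merged: [2, 9, 9, 10]
Compare 17 vs 13: take 13 from right. Merged: [2, 9, 9, 10, 13]
Compare 17 vs 24: take 17 from left. Merged: [2, 9, 9, 10, 13, 17]
Compare 21 vs 24: take 21 from left. Merged: [2, 9, 9, 10, 13, 17, 21]
Append remaining from right: [24]. Merged: [2, 9, 9, 10, 13, 17, 21, 24]

Final merged array: [2, 9, 9, 10, 13, 17, 21, 24]
Total comparisons: 7

The merged array is [2, 9, 9, 10, 13, 17, 21, 24], requiring 7 comparisons. The merge step runs in O(n) time where n is the total number of elements.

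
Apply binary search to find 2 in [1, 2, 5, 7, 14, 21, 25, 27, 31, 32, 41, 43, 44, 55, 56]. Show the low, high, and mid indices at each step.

Binary search for 2 in [1, 2, 5, 7, 14, 21, 25, 27, 31, 32, 41, 43, 44, 55, 56]:

lo=0, hi=14, mid=7, arr[mid]=27 -> 27 > 2, search left half
lo=0, hi=6, mid=3, arr[mid]=7 -> 7 > 2, search left half
lo=0, hi=2, mid=1, arr[mid]=2 -> Found target at index 1!

Binary search finds 2 at index 1 after 3 comparisons. The search repeatedly halves the search space by comparing with the middle element.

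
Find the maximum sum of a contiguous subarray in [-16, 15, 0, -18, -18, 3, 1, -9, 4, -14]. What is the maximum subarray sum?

Using Kadane's algorithm on [-16, 15, 0, -18, -18, 3, 1, -9, 4, -14]:

Scanning through the array:
Position 1 (value 15): max_ending_here = 15, max_so_far = 15
Position 2 (value 0): max_ending_here = 15, max_so_far = 15
Position 3 (value -18): max_ending_here = -3, max_so_far = 15
Position 4 (value -18): max_ending_here = -18, max_so_far = 15
Position 5 (value 3): max_ending_here = 3, max_so_far = 15
Position 6 (value 1): max_ending_here = 4, max_so_far = 15
Position 7 (value -9): max_ending_here = -5, max_so_far = 15
Position 8 (value 4): max_ending_here = 4, max_so_far = 15
Position 9 (value -14): max_ending_here = -10, max_so_far = 15

Maximum subarray: [15]
Maximum sum: 15

The maximum subarray is [15] with sum 15. This subarray runs from index 1 to index 1.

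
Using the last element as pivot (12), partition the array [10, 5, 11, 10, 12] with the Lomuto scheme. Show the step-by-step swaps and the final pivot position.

Lomuto partition with pivot = 12:

Initial array: [10, 5, 11, 10, 12]

arr[0]=10 <= 12: swap with position 0, array becomes [10, 5, 11, 10, 12]
arr[1]=5 <= 12: swap with position 1, array becomes [10, 5, 11, 10, 12]
arr[2]=11 <= 12: swap with position 2, array becomes [10, 5, 11, 10, 12]
arr[3]=10 <= 12: swap with position 3, array becomes [10, 5, 11, 10, 12]

Place pivot at position 4: [10, 5, 11, 10, 12]
Pivot position: 4

After partitioning with pivot 12, the array becomes [10, 5, 11, 10, 12]. The pivot is placed at index 4. All elements to the left of the pivot are <= 12, and all elements to the right are > 12.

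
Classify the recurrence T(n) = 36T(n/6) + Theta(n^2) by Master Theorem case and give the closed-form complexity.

Master Theorem for T(n) = 36T(n/6) + O(n^2):

a = 36, b = 6, c = 2
log_b(a) = log_6(36) = 2.0000

Case 2: c = 2 = log_6(36) = 2.0000
T(n) = O(n^2 log n) = O(n^2 log n)

For T(n) = 36T(n/6) + O(n^2): log_6(36) = 2.0000. This is Case 2 of the Master Theorem (c = log_b(a), equal work at all levels), giving O(n^2 log n).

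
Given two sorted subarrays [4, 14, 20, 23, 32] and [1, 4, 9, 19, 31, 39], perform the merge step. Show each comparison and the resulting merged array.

Merging process:

Compare 4 vs 1: take 1 from right. Merged: [1]
Compare 4 vs 4: take 4 from left. Merged: [1, 4]
Compare 14 vs 4: take 4 from right. Merged: [1, 4, 4]
Compare 14 vs 9: take 9 from right. Merged: [1, 4, 4, 9]
Compare 14 vs 19: take 14 from left. Merged: [1, 4, 4, 9, 14]
Compare 20 vs 19: take 19 from right. Merged: [1, 4, 4, 9, 14, 19]
Compare 20 vs 31: take 20 from left. Merged: [1, 4, 4, 9, 14, 19, 20]
Compare 23 vs 31: take 23 from left. Merged: [1, 4, 4, 9, 14, 19, 20, 23]
Compare 32 vs 31: take 31 from right. Merged: [1, 4, 4, 9, 14, 19, 20, 23, 31]
Compare 32 vs 39: take 32 from left. Merged: [1, 4, 4, 9, 14, 19, 20, 23, 31, 32]
Append remaining from right: [39]. Merged: [1, 4, 4, 9, 14, 19, 20, 23, 31, 32, 39]

Final merged array: [1, 4, 4, 9, 14, 19, 20, 23, 31, 32, 39]
Total comparisons: 10

The merged array is [1, 4, 4, 9, 14, 19, 20, 23, 31, 32, 39], requiring 10 comparisons. The merge step runs in O(n) time where n is the total number of elements.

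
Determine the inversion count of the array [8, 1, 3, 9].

Finding inversions in [8, 1, 3, 9]:

(0, 1): arr[0]=8 > arr[1]=1
(0, 2): arr[0]=8 > arr[2]=3

Total inversions: 2

The array has 2 inversion(s): (0,1), (0,2). Each pair (i,j) satisfies i < j and arr[i] > arr[j].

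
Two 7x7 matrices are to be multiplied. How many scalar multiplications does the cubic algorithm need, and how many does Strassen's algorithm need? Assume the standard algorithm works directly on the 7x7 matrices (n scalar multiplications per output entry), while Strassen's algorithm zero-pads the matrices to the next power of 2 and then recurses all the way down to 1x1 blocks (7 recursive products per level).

Matrix multiplication for 7x7 matrices:

Strassen's algorithm requires power-of-2 dimensions. Pad 7x7 to 8x8 (next power of 2).

Standard algorithm: 7^3 = 343 multiplications
Strassen's algorithm: 7^(log2(8)) = 7^3 = 343 multiplications
Savings: 343 - 343 = 0 multiplications

Standard: 343 multiplications (7^3). Strassen: 343 multiplications (7^3, after padding to 8x8). Strassen reduces 8 recursive multiplications to 7 at each level.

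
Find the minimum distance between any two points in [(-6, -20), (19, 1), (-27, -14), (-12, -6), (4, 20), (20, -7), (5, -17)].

Computing all pairwise distances among 7 points:

d((-6, -20), (19, 1)) = 32.6497
d((-6, -20), (-27, -14)) = 21.8403
d((-6, -20), (-12, -6)) = 15.2315
d((-6, -20), (4, 20)) = 41.2311
d((-6, -20), (20, -7)) = 29.0689
d((-6, -20), (5, -17)) = 11.4018
d((19, 1), (-27, -14)) = 48.3839
d((19, 1), (-12, -6)) = 31.7805
d((19, 1), (4, 20)) = 24.2074
d((19, 1), (20, -7)) = 8.0623 <-- minimum
d((19, 1), (5, -17)) = 22.8035
d((-27, -14), (-12, -6)) = 17.0
d((-27, -14), (4, 20)) = 46.0109
d((-27, -14), (20, -7)) = 47.5184
d((-27, -14), (5, -17)) = 32.1403
d((-12, -6), (4, 20)) = 30.5287
d((-12, -6), (20, -7)) = 32.0156
d((-12, -6), (5, -17)) = 20.2485
d((4, 20), (20, -7)) = 31.3847
d((4, 20), (5, -17)) = 37.0135
d((20, -7), (5, -17)) = 18.0278

Closest pair: (19, 1) and (20, -7) with distance 8.0623

The closest pair is (19, 1) and (20, -7) with Euclidean distance 8.0623. For 7 points, brute-force pairwise comparison is shown above. For large n, the divide-and-conquer algorithm (sort by x, recurse on halves, check the dividing strip) achieves O(n log n).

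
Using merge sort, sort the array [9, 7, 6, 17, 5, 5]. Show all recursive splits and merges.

Merge sort trace:

Split: [9, 7, 6, 17, 5, 5] -> [9, 7, 6] and [17, 5, 5]
  Split: [9, 7, 6] -> [9] and [7, 6]
    Split: [7, 6] -> [7] and [6]
    Merge: [7] + [6] -> [6, 7]
  Merge: [9] + [6, 7] -> [6, 7, 9]
  Split: [17, 5, 5] -> [17] and [5, 5]
    Split: [5, 5] -> [5] and [5]
    Merge: [5] + [5] -> [5, 5]
  Merge: [17] + [5, 5] -> [5, 5, 17]
Merge: [6, 7, 9] + [5, 5, 17] -> [5, 5, 6, 7, 9, 17]

Final sorted array: [5, 5, 6, 7, 9, 17]

The merge sort proceeds by recursively splitting the array and merging sorted halves.
After all merges, the sorted array is [5, 5, 6, 7, 9, 17].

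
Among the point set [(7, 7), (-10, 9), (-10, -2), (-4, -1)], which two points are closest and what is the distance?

Computing all pairwise distances among 4 points:

d((7, 7), (-10, 9)) = 17.1172
d((7, 7), (-10, -2)) = 19.2354
d((7, 7), (-4, -1)) = 13.6015
d((-10, 9), (-10, -2)) = 11.0
d((-10, 9), (-4, -1)) = 11.6619
d((-10, -2), (-4, -1)) = 6.0828 <-- minimum

Closest pair: (-10, -2) and (-4, -1) with distance 6.0828

The closest pair is (-10, -2) and (-4, -1) with Euclidean distance 6.0828. For 4 points, brute-force pairwise comparison is shown above. For large n, the divide-and-conquer algorithm (sort by x, recurse on halves, check the dividing strip) achieves O(n log n).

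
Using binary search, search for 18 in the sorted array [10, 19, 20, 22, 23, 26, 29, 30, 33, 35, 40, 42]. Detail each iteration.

Binary search for 18 in [10, 19, 20, 22, 23, 26, 29, 30, 33, 35, 40, 42]:

lo=0, hi=11, mid=5, arr[mid]=26 -> 26 > 18, search left half
lo=0, hi=4, mid=2, arr[mid]=20 -> 20 > 18, search left half
lo=0, hi=1, mid=0, arr[mid]=10 -> 10 < 18, search right half
lo=1, hi=1, mid=1, arr[mid]=19 -> 19 > 18, search left half
lo=1 > hi=0, target 18 not found

Binary search determines that 18 is not in the array after 4 comparisons. The search space was exhausted without finding the target.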